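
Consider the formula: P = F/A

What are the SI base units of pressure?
Units of each symbol in P = F/A:
  F (force): kg·m/s²
  A (area): m²  → in the denominator, contributes 1/m²

Multiplying the contributions: [kg·m/s²] · [1/m²]
Adding exponents of each base unit: kg: 1, m: -1, s: -2
SI base units of pressure: kg/(m·s²)

Answer: kg/(m·s²)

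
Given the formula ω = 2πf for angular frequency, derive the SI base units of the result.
Units of each symbol in ω = 2πf:
  f (frequency): 1/s
  The factor 2π is dimensionless.

Multiplying the contributions: [1/s]
Adding exponents of each base unit: s: -1
SI base units of angular frequency: 1/s

Answer: 1/s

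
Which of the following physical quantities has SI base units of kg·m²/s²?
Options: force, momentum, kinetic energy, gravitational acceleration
Checking the SI base units of each option:
  force (F = ma): kg·m/s²  ✗
  momentum (p = mv): kg·m/s  ✗
  kinetic energy (E = ½mv²): kg·m²/s²  ✓ matches
  gravitational acceleration (g = GM/r²): m/s²  ✗

Only kinetic energy has units kg·m²/s².

Answer: kinetic energy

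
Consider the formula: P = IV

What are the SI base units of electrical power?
Units of each symbol in P = IV:
  I (current): A
  V (voltage, in volts): kg·m²/(s³·A)

Multiplying the contributions: [A] · [kg·m²/(s³·A)]
Adding exponents of each base unit: kg: 1, m: 2, s: -3
SI base units of electrical power: kg·m²/s³

Answer: kg·m²/s³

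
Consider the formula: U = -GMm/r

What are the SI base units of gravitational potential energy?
Units of each symbol in U = -GMm/r:
  G (gravitational constant): m³/(kg·s²)
  M (mass): kg
  m (mass): kg
  r (distance): m  → in the denominator, contributes 1/m
  The minus sign does not affect the units.

Multiplying the contributions: [m³/(kg·s²)] · [kg] · [kg] · [1/m]
Adding exponents of each base unit: kg: 1, m: 2, s: -2
SI base units of gravitational potential energy: kg·m²/s²

Answer: kg·m²/s²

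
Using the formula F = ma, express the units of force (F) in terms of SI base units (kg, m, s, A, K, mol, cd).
Units of each symbol in F = ma:
  m (mass): kg
  a (acceleration): m/s²

Multiplying the contributions: [kg] · [m/s²]
Adding exponents of each base unit: kg: 1, m: 1, s: -2
SI base units of force: kg·m/s²

Answer: kg·m/s²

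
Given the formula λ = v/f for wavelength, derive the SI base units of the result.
Units of each symbol in λ = v/f:
  v (wave speed): m/s
  f (frequency): 1/s  → in the denominator, contributes s

Multiplying the contributions: [m/s] · [s]
Adding exponents of each base unit: m: 1
SI base units of wavelength: m

Answer: m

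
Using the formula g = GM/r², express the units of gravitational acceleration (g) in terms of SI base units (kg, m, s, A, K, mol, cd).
Units of each symbol in g = GM/r²:
  G (gravitational constant): m³/(kg·s²)
  M (mass): kg
  r (distance): m  → to the power 2 in the denominator, contributes 1/m²

Multiplying the contributions: [m³/(kg·s²)] · [kg] · [1/m²]
Adding exponents of each base unit: m: 1, s: -2
SI base units of gravitational acceleration: m/s²

Answer: m/s²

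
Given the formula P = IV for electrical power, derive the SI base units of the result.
Units of each symbol in P = IV:
  I (current): A
  V (voltage, in volts): kg·m²/(s³·A)

Multiplying the contributions: [A] · [kg·m²/(s³·A)]
Adding exponents of each base unit: kg: 1, m: 2, s: -3
SI base units of electrical power: kg·m²/s³

Answer: kg·m²/s³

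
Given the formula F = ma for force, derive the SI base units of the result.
Units of each symbol in F = ma:
  m (mass): kg
  a (acceleration): m/s²

Multiplying the contributions: [kg] · [m/s²]
Adding exponents of each base unit: kg: 1, m: 1, s: -2
SI base units of force: kg·m/s²

Answer: kg·m/s²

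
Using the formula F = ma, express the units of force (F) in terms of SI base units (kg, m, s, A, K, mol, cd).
Units of each symbol in F = ma:
  m (mass): kg
  a (acceleration): m/s²

Multiplying the contributions: [kg] · [m/s²]
Adding exponents of each base unit: kg: 1, m: 1, s: -2
SI base units of force: kg·m/s²

Answer: kg·m/s²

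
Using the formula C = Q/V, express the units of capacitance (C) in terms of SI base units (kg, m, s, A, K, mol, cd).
Units of each symbol in C = Q/V:
  Q (charge, in coulombs): s·A
  V (voltage, in volts): kg·m²/(s³·A)  → in the denominator, contributes s³·A/(kg·m²)

Multiplying the contributions: [s·A] · [s³·A/(kg·m²)]
Adding exponents of each base unit: kg: -1, m: -2, s: 4, A: 2
SI base units of capacitance: s⁴·A²/(kg·m²)

Answer: s⁴·A²/(kg·m²)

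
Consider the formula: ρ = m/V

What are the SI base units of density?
Units of each symbol in ρ = m/V:
  m (mass): kg
  V (volume): m³  → in the denominator, contributes 1/m³

Multiplying the contributions: [kg] · [1/m³]
Adding exponents of each base unit: kg: 1, m: -3
SI base units of density: kg/m³

Answer: kg/m³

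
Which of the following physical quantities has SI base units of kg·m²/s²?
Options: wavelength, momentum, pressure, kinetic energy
Checking the SI base units of each option:
  wavelength (λ = v/f): m  ✗
  momentum (p = mv): kg·m/s  ✗
  pressure (P = F/A): kg/(m·s²)  ✗
  kinetic energy (E = ½mv²): kg·m²/s²  ✓ matches

Only kinetic energy has units kg·m²/s².

Answer: kinetic energy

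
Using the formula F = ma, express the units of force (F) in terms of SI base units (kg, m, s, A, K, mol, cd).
Units of each symbol in F = ma:
  m (mass): kg
  a (acceleration): m/s²

Multiplying the contributions: [kg] · [m/s²]
Adding exponents of each base unit: kg: 1, m: 1, s: -2
SI base units of force: kg·m/s²

Answer: kg·m/s²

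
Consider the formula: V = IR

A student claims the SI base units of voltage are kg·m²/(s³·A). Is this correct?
Units of each symbol in V = IR:
  I (current): A
  R (resistance, in ohms): kg·m²/(s³·A²)

Multiplying the contributions: [A] · [kg·m²/(s³·A²)]
Adding exponents of each base unit: kg: 1, m: 2, s: -3, A: -1
SI base units of voltage: kg·m²/(s³·A)

The claimed units kg·m²/(s³·A) match the derived units, so the claim is correct.

Answer: Yes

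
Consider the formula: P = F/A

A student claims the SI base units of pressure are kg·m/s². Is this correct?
Units of each symbol in P = F/A:
  F (force): kg·m/s²
  A (area): m²  → in the denominator, contributes 1/m²

Multiplying the contributions: [kg·m/s²] · [1/m²]
Adding exponents of each base unit: kg: 1, m: -1, s: -2
SI base units of pressure: kg/(m·s²)

The claimed units kg·m/s² (exponents kg: 1, m: 1, s: -2) do not match the derived units kg/(m·s²) (exponents kg: 1, m: -1, s: -2), so the claim is incorrect.

Answer: No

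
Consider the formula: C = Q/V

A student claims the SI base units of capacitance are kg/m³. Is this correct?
Units of each symbol in C = Q/V:
  Q (charge, in coulombs): s·A
  V (voltage, in volts): kg·m²/(s³·A)  → in the denominator, contributes s³·A/(kg·m²)

Multiplying the contributions: [s·A] · [s³·A/(kg·m²)]
Adding exponents of each base unit: kg: -1, m: -2, s: 4, A: 2
SI base units of capacitance: s⁴·A²/(kg·m²)

The claimed units kg/m³ (exponents kg: 1, m: -3) do not match the derived units s⁴·A²/(kg·m²) (exponents kg: -1, m: -2, s: 4, A: 2), so the claim is incorrect.

Answer: No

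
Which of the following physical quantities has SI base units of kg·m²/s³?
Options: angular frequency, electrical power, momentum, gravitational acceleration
Checking the SI base units of each option:
  angular frequency (ω = 2πf): 1/s  ✗
  electrical power (P = IV): kg·m²/s³  ✓ matches
  momentum (p = mv): kg·m/s  ✗
  gravitational acceleration (g = GM/r²): m/s²  ✗

Only electrical power has units kg·m²/s³.

Answer: electrical power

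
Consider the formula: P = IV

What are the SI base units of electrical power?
Units of each symbol in P = IV:
  I (current): A
  V (voltage, in volts): kg·m²/(s³·A)

Multiplying the contributions: [A] · [kg·m²/(s³·A)]
Adding exponents of each base unit: kg: 1, m: 2, s: -3
SI base units of electrical power: kg·m²/s³

Answer: kg·m²/s³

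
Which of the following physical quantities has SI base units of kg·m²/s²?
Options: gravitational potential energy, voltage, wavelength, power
Checking the SI base units of each option:
  gravitational potential energy (U = -GMm/r): kg·m²/s²  ✓ matches
  voltage (V = IR): kg·m²/(s³·A)  ✗
  wavelength (λ = v/f): m  ✗
  power (P = W/t): kg·m²/s³  ✗

Only gravitational potential energy has units kg·m²/s².

Answer: gravitational potential energy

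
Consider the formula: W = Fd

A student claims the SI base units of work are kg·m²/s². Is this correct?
Units of each symbol in W = Fd:
  F (force): kg·m/s²
  d (displacement): m

Multiplying the contributions: [kg·m/s²] · [m]
Adding exponents of each base unit: kg: 1, m: 2, s: -2
SI base units of work: kg·m²/s²

The claimed units kg·m²/s² match the derived units, so the claim is correct.

Answer: Yes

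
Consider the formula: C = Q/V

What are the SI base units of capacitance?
Units of each symbol in C = Q/V:
  Q (charge, in coulombs): s·A
  V (voltage, in volts): kg·m²/(s³·A)  → in the denominator, contributes s³·A/(kg·m²)

Multiplying the contributions: [s·A] · [s³·A/(kg·m²)]
Adding exponents of each base unit: kg: -1, m: -2, s: 4, A: 2
SI base units of capacitance: s⁴·A²/(kg·m²)

Answer: s⁴·A²/(kg·m²)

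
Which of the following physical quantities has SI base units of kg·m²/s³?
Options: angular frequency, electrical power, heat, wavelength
Checking the SI base units of each option:
  angular frequency (ω = 2πf): 1/s  ✗
  electrical power (P = IV): kg·m²/s³  ✓ matches
  heat (Q = mcΔT): kg·m²/s²  ✗
  wavelength (λ = v/f): m  ✗

Only electrical power has units kg·m²/s³.

Answer: electrical power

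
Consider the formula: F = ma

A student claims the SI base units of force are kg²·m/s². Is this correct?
Units of each symbol in F = ma:
  m (mass): kg
  a (acceleration): m/s²

Multiplying the contributions: [kg] · [m/s²]
Adding exponents of each base unit: kg: 1, m: 1, s: -2
SI base units of force: kg·m/s²

The claimed units kg²·m/s² (exponents kg: 2, m: 1, s: -2) do not match the derived units kg·m/s² (exponents kg: 1, m: 1, s: -2), so the claim is incorrect.

Answer: No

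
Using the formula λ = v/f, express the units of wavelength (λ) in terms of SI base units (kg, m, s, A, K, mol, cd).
Units of each symbol in λ = v/f:
  v (wave speed): m/s
  f (frequency): 1/s  → in the denominator, contributes s

Multiplying the contributions: [m/s] · [s]
Adding exponents of each base unit: m: 1
SI base units of wavelength: m

Answer: m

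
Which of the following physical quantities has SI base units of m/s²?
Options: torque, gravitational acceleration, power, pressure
Checking the SI base units of each option:
  torque (τ = Fr): kg·m²/s²  ✗
  gravitational acceleration (g = GM/r²): m/s²  ✓ matches
  power (P = W/t): kg·m²/s³  ✗
  pressure (P = F/A): kg/(m·s²)  ✗

Only gravitational acceleration has units m/s².

Answer: gravitational acceleration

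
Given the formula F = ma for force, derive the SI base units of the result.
Units of each symbol in F = ma:
  m (mass): kg
  a (acceleration): m/s²

Multiplying the contributions: [kg] · [m/s²]
Adding exponents of each base unit: kg: 1, m: 1, s: -2
SI base units of force: kg·m/s²

Answer: kg·m/s²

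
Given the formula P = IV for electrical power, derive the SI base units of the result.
Units of each symbol in P = IV:
  I (current): A
  V (voltage, in volts): kg·m²/(s³·A)

Multiplying the contributions: [A] · [kg·m²/(s³·A)]
Adding exponents of each base unit: kg: 1, m: 2, s: -3
SI base units of electrical power: kg·m²/s³

Answer: kg·m²/s³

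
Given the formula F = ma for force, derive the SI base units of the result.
Units of each symbol in F = ma:
  m (mass): kg
  a (acceleration): m/s²

Multiplying the contributions: [kg] · [m/s²]
Adding exponents of each base unit: kg: 1, m: 1, s: -2
SI base units of force: kg·m/s²

Answer: kg·m/s²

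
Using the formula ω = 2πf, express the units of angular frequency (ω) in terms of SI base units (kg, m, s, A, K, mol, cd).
Units of each symbol in ω = 2πf:
  f (frequency): 1/s
  The factor 2π is dimensionless.

Multiplying the contributions: [1/s]
Adding exponents of each base unit: s: -1
SI base units of angular frequency: 1/s

Answer: 1/s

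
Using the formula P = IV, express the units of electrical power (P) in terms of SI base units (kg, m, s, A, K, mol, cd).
Units of each symbol in P = IV:
  I (current): A
  V (voltage, in volts): kg·m²/(s³·A)

Multiplying the contributions: [A] · [kg·m²/(s³·A)]
Adding exponents of each base unit: kg: 1, m: 2, s: -3
SI base units of electrical power: kg·m²/s³

Answer: kg·m²/s³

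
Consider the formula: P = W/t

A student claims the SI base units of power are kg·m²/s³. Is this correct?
Units of each symbol in P = W/t:
  W (work): kg·m²/s²
  t (time): s  → in the denominator, contributes 1/s

Multiplying the contributions: [kg·m²/s²] · [1/s]
Adding exponents of each base unit: kg: 1, m: 2, s: -3
SI base units of power: kg·m²/s³

The claimed units kg·m²/s³ match the derived units, so the claim is correct.

Answer: Yes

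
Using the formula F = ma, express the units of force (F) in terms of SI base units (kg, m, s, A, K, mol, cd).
Units of each symbol in F = ma:
  m (mass): kg
  a (acceleration): m/s²

Multiplying the contributions: [kg] · [m/s²]
Adding exponents of each base unit: kg: 1, m: 1, s: -2
SI base units of force: kg·m/s²

Answer: kg·m/s²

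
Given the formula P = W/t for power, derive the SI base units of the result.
Units of each symbol in P = W/t:
  W (work): kg·m²/s²
  t (time): s  → in the denominator, contributes 1/s

Multiplying the contributions: [kg·m²/s²] · [1/s]
Adding exponents of each base unit: kg: 1, m: 2, s: -3
SI base units of power: kg·m²/s³

Answer: kg·m²/s³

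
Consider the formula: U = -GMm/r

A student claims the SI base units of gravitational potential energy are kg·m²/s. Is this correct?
Units of each symbol in U = -GMm/r:
  G (gravitational constant): m³/(kg·s²)
  M (mass): kg
  m (mass): kg
  r (distance): m  → in the denominator, contributes 1/m
  The minus sign does not affect the units.

Multiplying the contributions: [m³/(kg·s²)] · [kg] · [kg] · [1/m]
Adding exponents of each base unit: kg: 1, m: 2, s: -2
SI base units of gravitational potential energy: kg·m²/s²

The claimed units kg·m²/s (exponents kg: 1, m: 2, s: -1) do not match the derived units kg·m²/s² (exponents kg: 1, m: 2, s: -2), so the claim is incorrect.

Answer: No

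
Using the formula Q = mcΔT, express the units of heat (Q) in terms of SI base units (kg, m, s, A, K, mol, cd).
Units of each symbol in Q = mcΔT:
  m (mass): kg
  c (specific heat capacity, in J/(kg·K)): m²/(s²·K)
  ΔT (temperature change): K

Multiplying the contributions: [kg] · [m²/(s²·K)] · [K]
Adding exponents of each base unit: kg: 1, m: 2, s: -2
SI base units of heat: kg·m²/s²

Answer: kg·m²/s²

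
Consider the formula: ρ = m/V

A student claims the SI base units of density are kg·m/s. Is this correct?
Units of each symbol in ρ = m/V:
  m (mass): kg
  V (volume): m³  → in the denominator, contributes 1/m³

Multiplying the contributions: [kg] · [1/m³]
Adding exponents of each base unit: kg: 1, m: -3
SI base units of density: kg/m³

The claimed units kg·m/s (exponents kg: 1, m: 1, s: -1) do not match the derived units kg/m³ (exponents kg: 1, m: -3), so the claim is incorrect.

Answer: No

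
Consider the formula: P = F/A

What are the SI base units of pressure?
Units of each symbol in P = F/A:
  F (force): kg·m/s²
  A (area): m²  → in the denominator, contributes 1/m²

Multiplying the contributions: [kg·m/s²] · [1/m²]
Adding exponents of each base unit: kg: 1, m: -1, s: -2
SI base units of pressure: kg/(m·s²)

Answer: kg/(m·s²)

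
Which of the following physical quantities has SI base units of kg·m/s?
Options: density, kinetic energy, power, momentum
Checking the SI base units of each option:
  density (ρ = m/V): kg/m³  ✗
  kinetic energy (E = ½mv²): kg·m²/s²  ✗
  power (P = W/t): kg·m²/s³  ✗
  momentum (p = mv): kg·m/s  ✓ matches

Only momentum has units kg·m/s.

Answer: momentum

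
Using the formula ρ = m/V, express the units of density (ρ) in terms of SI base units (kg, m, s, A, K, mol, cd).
Units of each symbol in ρ = m/V:
  m (mass): kg
  V (volume): m³  → in the denominator, contributes 1/m³

Multiplying the contributions: [kg] · [1/m³]
Adding exponents of each base unit: kg: 1, m: -3
SI base units of density: kg/m³

Answer: kg/m³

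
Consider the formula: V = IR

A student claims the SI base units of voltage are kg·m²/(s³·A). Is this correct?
Units of each symbol in V = IR:
  I (current): A
  R (resistance, in ohms): kg·m²/(s³·A²)

Multiplying the contributions: [A] · [kg·m²/(s³·A²)]
Adding exponents of each base unit: kg: 1, m: 2, s: -3, A: -1
SI base units of voltage: kg·m²/(s³·A)

The claimed units kg·m²/(s³·A) match the derived units, so the claim is correct.

Answer: Yes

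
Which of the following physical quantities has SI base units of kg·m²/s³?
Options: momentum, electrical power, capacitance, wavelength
Checking the SI base units of each option:
  momentum (p = mv): kg·m/s  ✗
  electrical power (P = IV): kg·m²/s³  ✓ matches
  capacitance (C = Q/V): s⁴·A²/(kg·m²)  ✗
  wavelength (λ = v/f): m  ✗

Only electrical power has units kg·m²/s³.

Answer: electrical power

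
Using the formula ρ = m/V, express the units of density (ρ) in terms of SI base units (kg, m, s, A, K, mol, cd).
Units of each symbol in ρ = m/V:
  m (mass): kg
  V (volume): m³  → in the denominator, contributes 1/m³

Multiplying the contributions: [kg] · [1/m³]
Adding exponents of each base unit: kg: 1, m: -3
SI base units of density: kg/m³

Answer: kg/m³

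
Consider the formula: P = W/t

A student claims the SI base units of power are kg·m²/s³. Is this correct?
Units of each symbol in P = W/t:
  W (work): kg·m²/s²
  t (time): s  → in the denominator, contributes 1/s

Multiplying the contributions: [kg·m²/s²] · [1/s]
Adding exponents of each base unit: kg: 1, m: 2, s: -3
SI base units of power: kg·m²/s³

The claimed units kg·m²/s³ match the derived units, so the claim is correct.

Answer: Yes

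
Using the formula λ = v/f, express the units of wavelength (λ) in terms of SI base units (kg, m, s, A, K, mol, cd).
Units of each symbol in λ = v/f:
  v (wave speed): m/s
  f (frequency): 1/s  → in the denominator, contributes s

Multiplying the contributions: [m/s] · [s]
Adding exponents of each base unit: m: 1
SI base units of wavelength: m

Answer: m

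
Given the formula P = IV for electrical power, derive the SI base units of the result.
Units of each symbol in P = IV:
  I (current): A
  V (voltage, in volts): kg·m²/(s³·A)

Multiplying the contributions: [A] · [kg·m²/(s³·A)]
Adding exponents of each base unit: kg: 1, m: 2, s: -3
SI base units of electrical power: kg·m²/s³

Answer: kg·m²/s³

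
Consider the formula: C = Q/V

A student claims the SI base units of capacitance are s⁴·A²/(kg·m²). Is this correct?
Units of each symbol in C = Q/V:
  Q (charge, in coulombs): s·A
  V (voltage, in volts): kg·m²/(s³·A)  → in the denominator, contributes s³·A/(kg·m²)

Multiplying the contributions: [s·A] · [s³·A/(kg·m²)]
Adding exponents of each base unit: kg: -1, m: -2, s: 4, A: 2
SI base units of capacitance: s⁴·A²/(kg·m²)

The claimed units s⁴·A²/(kg·m²) match the derived units, so the claim is correct.

Answer: Yes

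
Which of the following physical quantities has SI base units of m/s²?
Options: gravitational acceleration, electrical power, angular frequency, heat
Checking the SI base units of each option:
  gravitational acceleration (g = GM/r²): m/s²  ✓ matches
  electrical power (P = IV): kg·m²/s³  ✗
  angular frequency (ω = 2πf): 1/s  ✗
  heat (Q = mcΔT): kg·m²/s²  ✗

Only gravitational acceleration has units m/s².

Answer: gravitational acceleration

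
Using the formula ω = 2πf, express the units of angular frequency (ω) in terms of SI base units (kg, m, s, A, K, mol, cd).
Units of each symbol in ω = 2πf:
  f (frequency): 1/s
  The factor 2π is dimensionless.

Multiplying the contributions: [1/s]
Adding exponents of each base unit: s: -1
SI base units of angular frequency: 1/s

Answer: 1/s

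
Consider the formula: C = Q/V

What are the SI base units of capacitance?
Units of each symbol in C = Q/V:
  Q (charge, in coulombs): s·A
  V (voltage, in volts): kg·m²/(s³·A)  → in the denominator, contributes s³·A/(kg·m²)

Multiplying the contributions: [s·A] · [s³·A/(kg·m²)]
Adding exponents of each base unit: kg: -1, m: -2, s: 4, A: 2
SI base units of capacitance: s⁴·A²/(kg·m²)

Answer: s⁴·A²/(kg·m²)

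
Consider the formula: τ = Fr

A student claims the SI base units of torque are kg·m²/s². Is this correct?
Units of each symbol in τ = Fr:
  F (force): kg·m/s²
  r (lever arm): m

Multiplying the contributions: [kg·m/s²] · [m]
Adding exponents of each base unit: kg: 1, m: 2, s: -2
SI base units of torque: kg·m²/s²

The claimed units kg·m²/s² match the derived units, so the claim is correct.

Answer: Yes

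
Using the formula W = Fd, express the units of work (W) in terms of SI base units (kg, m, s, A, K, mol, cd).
Units of each symbol in W = Fd:
  F (force): kg·m/s²
  d (displacement): m

Multiplying the contributions: [kg·m/s²] · [m]
Adding exponents of each base unit: kg: 1, m: 2, s: -2
SI base units of work: kg·m²/s²

Answer: kg·m²/s²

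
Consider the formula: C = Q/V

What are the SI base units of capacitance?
Units of each symbol in C = Q/V:
  Q (charge, in coulombs): s·A
  V (voltage, in volts): kg·m²/(s³·A)  → in the denominator, contributes s³·A/(kg·m²)

Multiplying the contributions: [s·A] · [s³·A/(kg·m²)]
Adding exponents of each base unit: kg: -1, m: -2, s: 4, A: 2
SI base units of capacitance: s⁴·A²/(kg·m²)

Answer: s⁴·A²/(kg·m²)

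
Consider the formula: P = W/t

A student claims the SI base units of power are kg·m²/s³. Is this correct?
Units of each symbol in P = W/t:
  W (work): kg·m²/s²
  t (time): s  → in the denominator, contributes 1/s

Multiplying the contributions: [kg·m²/s²] · [1/s]
Adding exponents of each base unit: kg: 1, m: 2, s: -3
SI base units of power: kg·m²/s³

The claimed units kg·m²/s³ match the derived units, so the claim is correct.

Answer: Yes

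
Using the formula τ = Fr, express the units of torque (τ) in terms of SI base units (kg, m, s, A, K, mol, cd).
Units of each symbol in τ = Fr:
  F (force): kg·m/s²
  r (lever arm): m

Multiplying the contributions: [kg·m/s²] · [m]
Adding exponents of each base unit: kg: 1, m: 2, s: -2
SI base units of torque: kg·m²/s²

Answer: kg·m²/s²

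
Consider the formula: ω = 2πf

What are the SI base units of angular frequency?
Units of each symbol in ω = 2πf:
  f (frequency): 1/s
  The factor 2π is dimensionless.

Multiplying the contributions: [1/s]
Adding exponents of each base unit: s: -1
SI base units of angular frequency: 1/s

Answer: 1/s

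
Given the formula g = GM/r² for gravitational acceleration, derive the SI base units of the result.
Units of each symbol in g = GM/r²:
  G (gravitational constant): m³/(kg·s²)
  M (mass): kg
  r (distance): m  → to the power 2 in the denominator, contributes 1/m²

Multiplying the contributions: [m³/(kg·s²)] · [kg] · [1/m²]
Adding exponents of each base unit: m: 1, s: -2
SI base units of gravitational acceleration: m/s²

Answer: m/s²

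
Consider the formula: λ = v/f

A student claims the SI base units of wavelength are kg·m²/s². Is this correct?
Units of each symbol in λ = v/f:
  v (wave speed): m/s
  f (frequency): 1/s  → in the denominator, contributes s

Multiplying the contributions: [m/s] · [s]
Adding exponents of each base unit: m: 1
SI base units of wavelength: m

The claimed units kg·m²/s² (exponents kg: 1, m: 2, s: -2) do not match the derived units m (exponents m: 1), so the claim is incorrect.

Answer: No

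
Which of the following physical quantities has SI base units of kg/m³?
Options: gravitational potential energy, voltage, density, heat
Checking the SI base units of each option:
  gravitational potential energy (U = -GMm/r): kg·m²/s²  ✗
  voltage (V = IR): kg·m²/(s³·A)  ✗
  density (ρ = m/V): kg/m³  ✓ matches
  heat (Q = mcΔT): kg·m²/s²  ✗

Only density has units kg/m³.

Answer: density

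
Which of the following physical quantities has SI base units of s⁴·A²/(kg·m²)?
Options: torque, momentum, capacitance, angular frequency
Checking the SI base units of each option:
  torque (τ = Fr): kg·m²/s²  ✗
  momentum (p = mv): kg·m/s  ✗
  capacitance (C = Q/V): s⁴·A²/(kg·m²)  ✓ matches
  angular frequency (ω = 2πf): 1/s  ✗

Only capacitance has units s⁴·A²/(kg·m²).

Answer: capacitance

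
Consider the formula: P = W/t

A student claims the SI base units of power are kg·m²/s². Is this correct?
Units of each symbol in P = W/t:
  W (work): kg·m²/s²
  t (time): s  → in the denominator, contributes 1/s

Multiplying the contributions: [kg·m²/s²] · [1/s]
Adding exponents of each base unit: kg: 1, m: 2, s: -3
SI base units of power: kg·m²/s³

The claimed units kg·m²/s² (exponents kg: 1, m: 2, s: -2) do not match the derived units kg·m²/s³ (exponents kg: 1, m: 2, s: -3), so the claim is incorrect.

Answer: No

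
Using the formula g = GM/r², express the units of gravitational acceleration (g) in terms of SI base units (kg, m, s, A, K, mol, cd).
Units of each symbol in g = GM/r²:
  G (gravitational constant): m³/(kg·s²)
  M (mass): kg
  r (distance): m  → to the power 2 in the denominator, contributes 1/m²

Multiplying the contributions: [m³/(kg·s²)] · [kg] · [1/m²]
Adding exponents of each base unit: m: 1, s: -2
SI base units of gravitational acceleration: m/s²

Answer: m/s²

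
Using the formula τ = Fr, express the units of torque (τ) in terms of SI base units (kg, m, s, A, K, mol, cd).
Units of each symbol in τ = Fr:
  F (force): kg·m/s²
  r (lever arm): m

Multiplying the contributions: [kg·m/s²] · [m]
Adding exponents of each base unit: kg: 1, m: 2, s: -2
SI base units of torque: kg·m²/s²

Answer: kg·m²/s²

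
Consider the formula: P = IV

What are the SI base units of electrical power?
Units of each symbol in P = IV:
  I (current): A
  V (voltage, in volts): kg·m²/(s³·A)

Multiplying the contributions: [A] · [kg·m²/(s³·A)]
Adding exponents of each base unit: kg: 1, m: 2, s: -3
SI base units of electrical power: kg·m²/s³

Answer: kg·m²/s³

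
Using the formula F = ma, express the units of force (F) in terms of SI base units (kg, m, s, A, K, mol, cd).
Units of each symbol in F = ma:
  m (mass): kg
  a (acceleration): m/s²

Multiplying the contributions: [kg] · [m/s²]
Adding exponents of each base unit: kg: 1, m: 1, s: -2
SI base units of force: kg·m/s²

Answer: kg·m/s²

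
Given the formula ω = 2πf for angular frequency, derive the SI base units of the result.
Units of each symbol in ω = 2πf:
  f (frequency): 1/s
  The factor 2π is dimensionless.

Multiplying the contributions: [1/s]
Adding exponents of each base unit: s: -1
SI base units of angular frequency: 1/s

Answer: 1/s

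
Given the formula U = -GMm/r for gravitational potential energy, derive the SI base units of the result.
Units of each symbol in U = -GMm/r:
  G (gravitational constant): m³/(kg·s²)
  M (mass): kg
  m (mass): kg
  r (distance): m  → in the denominator, contributes 1/m
  The minus sign does not affect the units.

Multiplying the contributions: [m³/(kg·s²)] · [kg] · [kg] · [1/m]
Adding exponents of each base unit: kg: 1, m: 2, s: -2
SI base units of gravitational potential energy: kg·m²/s²

Answer: kg·m²/s²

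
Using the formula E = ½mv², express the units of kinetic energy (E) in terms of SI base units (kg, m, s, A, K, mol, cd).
Units of each symbol in E = ½mv²:
  m (mass): kg
  v (speed): m/s  → to the power 2, contributes m²/s²
  The factor ½ is dimensionless.

Multiplying the contributions: [kg] · [m²/s²]
Adding exponents of each base unit: kg: 1, m: 2, s: -2
SI base units of kinetic energy: kg·m²/s²

Answer: kg·m²/s²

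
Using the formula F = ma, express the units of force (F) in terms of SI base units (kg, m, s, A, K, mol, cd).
Units of each symbol in F = ma:
  m (mass): kg
  a (acceleration): m/s²

Multiplying the contributions: [kg] · [m/s²]
Adding exponents of each base unit: kg: 1, m: 1, s: -2
SI base units of force: kg·m/s²

Answer: kg·m/s²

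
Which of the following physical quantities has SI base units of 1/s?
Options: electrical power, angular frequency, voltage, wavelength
Checking the SI base units of each option:
  electrical power (P = IV): kg·m²/s³  ✗
  angular frequency (ω = 2πf): 1/s  ✓ matches
  voltage (V = IR): kg·m²/(s³·A)  ✗
  wavelength (λ = v/f): m  ✗

Only angular frequency has units 1/s.

Answer: angular frequency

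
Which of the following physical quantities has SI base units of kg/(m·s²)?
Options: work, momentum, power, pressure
Checking the SI base units of each option:
  work (W = Fd): kg·m²/s²  ✗
  momentum (p = mv): kg·m/s  ✗
  power (P = W/t): kg·m²/s³  ✗
  pressure (P = F/A): kg/(m·s²)  ✓ matches

Only pressure has units kg/(m·s²).

Answer: pressure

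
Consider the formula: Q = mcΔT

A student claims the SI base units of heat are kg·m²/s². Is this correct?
Units of each symbol in Q = mcΔT:
  m (mass): kg
  c (specific heat capacity, in J/(kg·K)): m²/(s²·K)
  ΔT (temperature change): K

Multiplying the contributions: [kg] · [m²/(s²·K)] · [K]
Adding exponents of each base unit: kg: 1, m: 2, s: -2
SI base units of heat: kg·m²/s²

The claimed units kg·m²/s² match the derived units, so the claim is correct.

Answer: Yes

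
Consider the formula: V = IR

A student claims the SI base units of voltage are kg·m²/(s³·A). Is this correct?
Units of each symbol in V = IR:
  I (current): A
  R (resistance, in ohms): kg·m²/(s³·A²)

Multiplying the contributions: [A] · [kg·m²/(s³·A²)]
Adding exponents of each base unit: kg: 1, m: 2, s: -3, A: -1
SI base units of voltage: kg·m²/(s³·A)

The claimed units kg·m²/(s³·A) match the derived units, so the claim is correct.

Answer: Yes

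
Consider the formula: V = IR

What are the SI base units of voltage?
Units of each symbol in V = IR:
  I (current): A
  R (resistance, in ohms): kg·m²/(s³·A²)

Multiplying the contributions: [A] · [kg·m²/(s³·A²)]
Adding exponents of each base unit: kg: 1, m: 2, s: -3, A: -1
SI base units of voltage: kg·m²/(s³·A)

Answer: kg·m²/(s³·A)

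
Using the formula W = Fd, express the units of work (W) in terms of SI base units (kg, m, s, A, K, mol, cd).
Units of each symbol in W = Fd:
  F (force): kg·m/s²
  d (displacement): m

Multiplying the contributions: [kg·m/s²] · [m]
Adding exponents of each base unit: kg: 1, m: 2, s: -2
SI base units of work: kg·m²/s²

Answer: kg·m²/s²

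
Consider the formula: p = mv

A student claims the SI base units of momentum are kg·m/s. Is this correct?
Units of each symbol in p = mv:
  m (mass): kg
  v (velocity): m/s

Multiplying the contributions: [kg] · [m/s]
Adding exponents of each base unit: kg: 1, m: 1, s: -1
SI base units of momentum: kg·m/s

The claimed units kg·m/s match the derived units, so the claim is correct.

Answer: Yes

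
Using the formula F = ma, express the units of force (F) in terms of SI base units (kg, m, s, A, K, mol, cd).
Units of each symbol in F = ma:
  m (mass): kg
  a (acceleration): m/s²

Multiplying the contributions: [kg] · [m/s²]
Adding exponents of each base unit: kg: 1, m: 1, s: -2
SI base units of force: kg·m/s²

Answer: kg·m/s²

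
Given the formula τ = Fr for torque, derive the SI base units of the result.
Units of each symbol in τ = Fr:
  F (force): kg·m/s²
  r (lever arm): m

Multiplying the contributions: [kg·m/s²] · [m]
Adding exponents of each base unit: kg: 1, m: 2, s: -2
SI base units of torque: kg·m²/s²

Answer: kg·m²/s²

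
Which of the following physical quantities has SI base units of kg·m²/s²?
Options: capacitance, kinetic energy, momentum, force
Checking the SI base units of each option:
  capacitance (C = Q/V): s⁴·A²/(kg·m²)  ✗
  kinetic energy (E = ½mv²): kg·m²/s²  ✓ matches
  momentum (p = mv): kg·m/s  ✗
  force (F = ma): kg·m/s²  ✗

Only kinetic energy has units kg·m²/s².

Answer: kinetic energy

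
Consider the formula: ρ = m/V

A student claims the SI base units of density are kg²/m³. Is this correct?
Units of each symbol in ρ = m/V:
  m (mass): kg
  V (volume): m³  → in the denominator, contributes 1/m³

Multiplying the contributions: [kg] · [1/m³]
Adding exponents of each base unit: kg: 1, m: -3
SI base units of density: kg/m³

The claimed units kg²/m³ (exponents kg: 2, m: -3) do not match the derived units kg/m³ (exponents kg: 1, m: -3), so the claim is incorrect.

Answer: No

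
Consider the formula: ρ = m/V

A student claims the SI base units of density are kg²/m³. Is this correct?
Units of each symbol in ρ = m/V:
  m (mass): kg
  V (volume): m³  → in the denominator, contributes 1/m³

Multiplying the contributions: [kg] · [1/m³]
Adding exponents of each base unit: kg: 1, m: -3
SI base units of density: kg/m³

The claimed units kg²/m³ (exponents kg: 2, m: -3) do not match the derived units kg/m³ (exponents kg: 1, m: -3), so the claim is incorrect.

Answer: No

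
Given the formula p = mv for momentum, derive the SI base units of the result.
Units of each symbol in p = mv:
  m (mass): kg
  v (velocity): m/s

Multiplying the contributions: [kg] · [m/s]
Adding exponents of each base unit: kg: 1, m: 1, s: -1
SI base units of momentum: kg·m/s

Answer: kg·m/s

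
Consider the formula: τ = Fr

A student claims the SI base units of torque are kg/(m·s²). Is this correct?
Units of each symbol in τ = Fr:
  F (force): kg·m/s²
  r (lever arm): m

Multiplying the contributions: [kg·m/s²] · [m]
Adding exponents of each base unit: kg: 1, m: 2, s: -2
SI base units of torque: kg·m²/s²

The claimed units kg/(m·s²) (exponents kg: 1, m: -1, s: -2) do not match the derived units kg·m²/s² (exponents kg: 1, m: 2, s: -2), so the claim is incorrect.

Answer: No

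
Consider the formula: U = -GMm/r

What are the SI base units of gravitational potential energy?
Units of each symbol in U = -GMm/r:
  G (gravitational constant): m³/(kg·s²)
  M (mass): kg
  m (mass): kg
  r (distance): m  → in the denominator, contributes 1/m
  The minus sign does not affect the units.

Multiplying the contributions: [m³/(kg·s²)] · [kg] · [kg] · [1/m]
Adding exponents of each base unit: kg: 1, m: 2, s: -2
SI base units of gravitational potential energy: kg·m²/s²

Answer: kg·m²/s²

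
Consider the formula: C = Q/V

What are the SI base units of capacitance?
Units of each symbol in C = Q/V:
  Q (charge, in coulombs): s·A
  V (voltage, in volts): kg·m²/(s³·A)  → in the denominator, contributes s³·A/(kg·m²)

Multiplying the contributions: [s·A] · [s³·A/(kg·m²)]
Adding exponents of each base unit: kg: -1, m: -2, s: 4, A: 2
SI base units of capacitance: s⁴·A²/(kg·m²)

Answer: s⁴·A²/(kg·m²)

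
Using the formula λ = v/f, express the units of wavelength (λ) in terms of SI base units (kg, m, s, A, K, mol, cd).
Units of each symbol in λ = v/f:
  v (wave speed): m/s
  f (frequency): 1/s  → in the denominator, contributes s

Multiplying the contributions: [m/s] · [s]
Adding exponents of each base unit: m: 1
SI base units of wavelength: m

Answer: m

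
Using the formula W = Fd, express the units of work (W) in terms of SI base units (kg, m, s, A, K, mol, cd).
Units of each symbol in W = Fd:
  F (force): kg·m/s²
  d (displacement): m

Multiplying the contributions: [kg·m/s²] · [m]
Adding exponents of each base unit: kg: 1, m: 2, s: -2
SI base units of work: kg·m²/s²

Answer: kg·m²/s²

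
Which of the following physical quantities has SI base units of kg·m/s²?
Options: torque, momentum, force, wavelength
Checking the SI base units of each option:
  torque (τ = Fr): kg·m²/s²  ✗
  momentum (p = mv): kg·m/s  ✗
  force (F = ma): kg·m/s²  ✓ matches
  wavelength (λ = v/f): m  ✗

Only force has units kg·m/s².

Answer: force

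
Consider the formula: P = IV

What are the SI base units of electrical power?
Units of each symbol in P = IV:
  I (current): A
  V (voltage, in volts): kg·m²/(s³·A)

Multiplying the contributions: [A] · [kg·m²/(s³·A)]
Adding exponents of each base unit: kg: 1, m: 2, s: -3
SI base units of electrical power: kg·m²/s³

Answer: kg·m²/s³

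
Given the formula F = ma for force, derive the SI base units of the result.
Units of each symbol in F = ma:
  m (mass): kg
  a (acceleration): m/s²

Multiplying the contributions: [kg] · [m/s²]
Adding exponents of each base unit: kg: 1, m: 1, s: -2
SI base units of force: kg·m/s²

Answer: kg·m/s²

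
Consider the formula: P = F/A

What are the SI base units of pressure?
Units of each symbol in P = F/A:
  F (force): kg·m/s²
  A (area): m²  → in the denominator, contributes 1/m²

Multiplying the contributions: [kg·m/s²] · [1/m²]
Adding exponents of each base unit: kg: 1, m: -1, s: -2
SI base units of pressure: kg/(m·s²)

Answer: kg/(m·s²)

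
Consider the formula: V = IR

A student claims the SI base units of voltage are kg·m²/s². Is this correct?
Units of each symbol in V = IR:
  I (current): A
  R (resistance, in ohms): kg·m²/(s³·A²)

Multiplying the contributions: [A] · [kg·m²/(s³·A²)]
Adding exponents of each base unit: kg: 1, m: 2, s: -3, A: -1
SI base units of voltage: kg·m²/(s³·A)

The claimed units kg·m²/s² (exponents kg: 1, m: 2, s: -2) do not match the derived units kg·m²/(s³·A) (exponents kg: 1, m: 2, s: -3, A: -1), so the claim is incorrect.

Answer: No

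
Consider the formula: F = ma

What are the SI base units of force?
Units of each symbol in F = ma:
  m (mass): kg
  a (acceleration): m/s²

Multiplying the contributions: [kg] · [m/s²]
Adding exponents of each base unit: kg: 1, m: 1, s: -2
SI base units of force: kg·m/s²

Answer: kg·m/s²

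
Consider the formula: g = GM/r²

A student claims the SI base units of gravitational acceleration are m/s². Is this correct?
Units of each symbol in g = GM/r²:
  G (gravitational constant): m³/(kg·s²)
  M (mass): kg
  r (distance): m  → to the power 2 in the denominator, contributes 1/m²

Multiplying the contributions: [m³/(kg·s²)] · [kg] · [1/m²]
Adding exponents of each base unit: m: 1, s: -2
SI base units of gravitational acceleration: m/s²

The claimed units m/s² match the derived units, so the claim is correct.

Answer: Yes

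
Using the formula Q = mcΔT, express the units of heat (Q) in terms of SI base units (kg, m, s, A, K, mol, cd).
Units of each symbol in Q = mcΔT:
  m (mass): kg
  c (specific heat capacity, in J/(kg·K)): m²/(s²·K)
  ΔT (temperature change): K

Multiplying the contributions: [kg] · [m²/(s²·K)] · [K]
Adding exponents of each base unit: kg: 1, m: 2, s: -2
SI base units of heat: kg·m²/s²

Answer: kg·m²/s²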